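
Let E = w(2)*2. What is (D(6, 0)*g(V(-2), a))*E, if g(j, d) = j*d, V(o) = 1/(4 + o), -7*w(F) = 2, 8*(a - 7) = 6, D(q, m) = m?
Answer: 0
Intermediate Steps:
a = 31/4 (a = 7 + (⅛)*6 = 7 + ¾ = 31/4 ≈ 7.7500)
w(F) = -2/7 (w(F) = -⅐*2 = -2/7)
E = -4/7 (E = -2/7*2 = -4/7 ≈ -0.57143)
g(j, d) = d*j
(D(6, 0)*g(V(-2), a))*E = (0*(31/(4*(4 - 2))))*(-4/7) = (0*((31/4)/2))*(-4/7) = (0*((31/4)*(½)))*(-4/7) = (0*(31/8))*(-4/7) = 0*(-4/7) = 0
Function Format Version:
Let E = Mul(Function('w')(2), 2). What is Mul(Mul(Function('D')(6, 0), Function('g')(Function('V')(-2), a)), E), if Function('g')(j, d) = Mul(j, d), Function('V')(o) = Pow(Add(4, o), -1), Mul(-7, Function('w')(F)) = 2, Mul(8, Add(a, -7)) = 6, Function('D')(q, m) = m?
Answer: 0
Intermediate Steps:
a = Rational(31, 4) (a = Add(7, Mul(Rational(1, 8), 6)) = Add(7, Rational(3, 4)) = Rational(31, 4) ≈ 7.7500)
Function('w')(F) = Rational(-2, 7) (Function('w')(F) = Mul(Rational(-1, 7), 2) = Rational(-2, 7))
E = Rational(-4, 7) (E = Mul(Rational(-2, 7), 2) = Rational(-4, 7) ≈ -0.57143)
Function('g')(j, d) = Mul(d, j)
Mul(Mul(Function('D')(6, 0), Function('g')(Function('V')(-2), a)), E) = Mul(Mul(0, Mul(Rational(31, 4), Pow(Add(4, -2), -1))), Rational(-4, 7)) = Mul(Mul(0, Mul(Rational(31, 4), Pow(2, -1))), Rational(-4, 7)) = Mul(Mul(0, Mul(Rational(31, 4), Rational(1, 2))), Rational(-4, 7)) = Mul(Mul(0, Rational(31, 8)), Rational(-4, 7)) = Mul(0, Rational(-4, 7)) = 0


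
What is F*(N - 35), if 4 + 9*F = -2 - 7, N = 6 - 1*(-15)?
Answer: 182/9 ≈ 20.222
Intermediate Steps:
N = 21 (N = 6 + 15 = 21)
F = -13/9 (F = -4/9 + (-2 - 7)/9 = -4/9 + (1/9)*(-9) = -4/9 - 1 = -13/9 ≈ -1.4444)
F*(N - 35) = -13*(21 - 35)/9 = -13/9*(-14) = 182/9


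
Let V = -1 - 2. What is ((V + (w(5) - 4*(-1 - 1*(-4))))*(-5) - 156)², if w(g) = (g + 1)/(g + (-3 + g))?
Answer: 356409/49 ≈ 7273.7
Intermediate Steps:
w(g) = (1 + g)/(-3 + 2*g)
V = -3
((V + (w(5) - 4*(-1 - 1*(-4))))*(-5) - 156)² = ((-3 + ((1 + 5)/(-3 + 2*5) - 4*(-1 - 1*(-4))))*(-5) - 156)² = ((-3 + (6/(-3 + 10) - 4*(-1 + 4)))*(-5) - 156)² = ((-3 + (6/7 - 4*3))*(-5) - 156)² = ((-3 + ((⅐)*6 - 12))*(-5) - 156)² = ((-3 + (6/7 - 12))*(-5) - 156)² = ((-3 - 78/7)*(-5) - 156)² = (-99/7*(-5) - 156)² = (495/7 - 156)² = (-597/7)² = 356409/49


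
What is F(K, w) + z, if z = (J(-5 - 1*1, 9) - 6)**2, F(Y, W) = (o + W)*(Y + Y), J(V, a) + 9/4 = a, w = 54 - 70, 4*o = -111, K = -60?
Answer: 84009/16 ≈ 5250.6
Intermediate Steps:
o = -111/4 (o = (1/4)*(-111) = -111/4 ≈ -27.750)
w = -16
J(V, a) = -9/4 + a
F(Y, W) = 2*Y*(-111/4 + W) (F(Y, W) = (-111/4 + W)*(Y + Y) = (-111/4 + W)*(2*Y) = 2*Y*(-111/4 + W))
z = 9/16 (z = ((-9/4 + 9) - 6)**2 = (27/4 - 6)**2 = (3/4)**2 = 9/16 ≈ 0.56250)
F(K, w) + z = (1/2)*(-60)*(-111 + 4*(-16)) + 9/16 = (1/2)*(-60)*(-111 - 64) + 9/16 = (1/2)*(-60)*(-175) + 9/16 = 5250 + 9/16 = 84009/16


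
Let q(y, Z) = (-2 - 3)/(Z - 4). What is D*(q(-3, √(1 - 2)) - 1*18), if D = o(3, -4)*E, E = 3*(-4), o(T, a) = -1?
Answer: -3432/17 + 60*I/17 ≈ -201.88 + 3.5294*I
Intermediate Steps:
E = -12
q(y, Z) = -5/(-4 + Z)
D = 12 (D = -1*(-12) = 12)
D*(q(-3, √(1 - 2)) - 1*18) = 12*(-5/(-4 + √(1 - 2)) - 1*18) = 12*(-5/(-4 + √(-1)) - 18) = 12*(-5*(-4 - I)/17 - 18) = 12*(-18 - 5*(-4 - I)/17) = -216 - 60*(-4 - I)/17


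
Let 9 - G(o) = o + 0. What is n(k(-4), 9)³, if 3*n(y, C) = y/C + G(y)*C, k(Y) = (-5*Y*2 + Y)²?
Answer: -55437088797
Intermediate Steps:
k(Y) = 81*Y² (k(Y) = (-10*Y + Y)² = (-9*Y)² = 81*Y²)
G(o) = 9 - o (G(o) = 9 - (o + 0) = 9 - o)
n(y, C) = C*(9 - y)/3 + y/(3*C) (n(y, C) = (y/C + (9 - y)*C)/3 = (y/C + C*(9 - y))/3 = (C*(9 - y) + y/C)/3 = C*(9 - y)/3 + y/(3*C))
n(k(-4), 9)³ = ((⅓)*(81*(-4)² + 9²*(9 - 81*(-4)²))/9)³ = ((⅓)*(⅑)*(81*16 + 81*(9 - 81*16)))³ = ((⅓)*(⅑)*(1296 + 81*(9 - 1*1296)))³ = ((⅓)*(⅑)*(1296 + 81*(9 - 1296)))³ = ((⅓)*(⅑)*(1296 + 81*(-1287)))³ = ((⅓)*(⅑)*(1296 - 104247))³ = ((⅓)*(⅑)*(-102951))³ = (-3813)³ = -55437088797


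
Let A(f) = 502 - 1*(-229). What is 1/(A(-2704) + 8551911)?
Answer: 1/8552642 ≈ 1.1692e-7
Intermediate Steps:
A(f) = 731 (A(f) = 502 + 229 = 731)
1/(A(-2704) + 8551911) = 1/(731 + 8551911) = 1/8552642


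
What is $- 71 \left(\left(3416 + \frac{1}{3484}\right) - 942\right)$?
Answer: $- \frac{611978607}{3484} \approx -1.7565 \cdot 10^{5}$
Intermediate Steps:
$- 71 \left(\left(3416 + \frac{1}{3484}\right) - 942\right) = - 71 \left(\frac{11901345}{3484} - 942\right) = \left(-71\right) \frac{8619417}{3484} = - \frac{611978607}{3484}$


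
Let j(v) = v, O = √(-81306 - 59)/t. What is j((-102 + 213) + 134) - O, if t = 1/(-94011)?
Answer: 245 + 94011*I*√81365 ≈ 245.0 + 2.6816e+7*I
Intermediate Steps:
t = -1/94011 ≈ -1.0637e-5
O = -94011*I*√81365 (O = √(-81306 - 59)/(-1/94011) = √(-81365)*(-94011) = (I*√81365)*(-94011) = -94011*I*√81365 ≈ -2.6816e+7*I)
j((-102 + 213) + 134) - O = ((-102 + 213) + 134) - (-94011)*I*√81365 = (111 + 134) + 94011*I*√81365 = 245 + 94011*I*√81365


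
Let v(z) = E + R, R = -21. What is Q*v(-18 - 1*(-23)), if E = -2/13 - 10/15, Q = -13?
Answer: 851/3 ≈ 283.67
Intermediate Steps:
E = -32/39 (E = -2*1/13 - 10*1/15 = -2/13 - 2/3 = -32/39 ≈ -0.82051)
v(z) = -851/39 (v(z) = -32/39 - 21 = -851/39)
Q*v(-18 - 1*(-23)) = -13*(-851/39) = 851/3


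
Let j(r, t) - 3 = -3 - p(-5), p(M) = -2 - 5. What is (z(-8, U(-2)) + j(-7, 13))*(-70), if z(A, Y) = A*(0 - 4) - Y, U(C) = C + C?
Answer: -3010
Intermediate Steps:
p(M) = -7
j(r, t) = 7 (j(r, t) = 3 + (-3 - 1*(-7)) = 3 + (-3 + 7) = 3 + 4 = 7)
U(C) = 2*C
z(A, Y) = -Y - 4*A (z(A, Y) = A*(-4) - Y = -4*A - Y = -Y - 4*A)
(z(-8, U(-2)) + j(-7, 13))*(-70) = ((-2*(-2) - 4*(-8)) + 7)*(-70) = ((-1*(-4) + 32) + 7)*(-70) = ((4 + 32) + 7)*(-70) = (36 + 7)*(-70) = 43*(-70) = -3010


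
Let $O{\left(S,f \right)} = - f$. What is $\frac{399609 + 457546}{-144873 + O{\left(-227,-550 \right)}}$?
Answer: $- \frac{857155}{144323} \approx -5.9391$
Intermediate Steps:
$\frac{399609 + 457546}{-144873 + O{\left(-227,-550 \right)}} = \frac{399609 + 457546}{-144873 - -550} = \frac{857155}{-144873 + 550} = \frac{857155}{-144323} = 857155 \left(- \frac{1}{144323}\right) = - \frac{857155}{144323}$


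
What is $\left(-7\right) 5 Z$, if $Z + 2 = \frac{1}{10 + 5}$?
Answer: $\frac{203}{3} \approx 67.667$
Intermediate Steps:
$Z = - \frac{29}{15}$ ($Z = -2 + \frac{1}{10 + 5} = -2 + \frac{1}{15} = - \frac{29}{15} \approx -1.9333$)
$\left(-7\right) 5 Z = \left(-7\right) 5 \left(- \frac{29}{15}\right) = \left(-35\right) \left(- \frac{29}{15}\right) = \frac{203}{3}$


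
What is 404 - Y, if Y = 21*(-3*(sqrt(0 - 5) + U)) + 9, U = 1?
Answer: 458 + 63*I*sqrt(5) ≈ 458.0 + 140.87*I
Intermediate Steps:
Y = -54 - 63*I*sqrt(5) (Y = 21*(-3*(sqrt(0 - 5) + 1)) + 9 = 21*(-3*(sqrt(-5) + 1)) + 9 = 21*(-3*(I*sqrt(5) + 1)) + 9 = 21*(-3*(1 + I*sqrt(5))) + 9 = 21*(-3 - 3*I*sqrt(5)) + 9 = (-63 - 63*I*sqrt(5)) + 9 = -54 - 63*I*sqrt(5) ≈ -54.0 - 140.87*I)
404 - Y = 404 - (-54 - 63*I*sqrt(5)) = 404 + (54 + 63*I*sqrt(5)) = 458 + 63*I*sqrt(5)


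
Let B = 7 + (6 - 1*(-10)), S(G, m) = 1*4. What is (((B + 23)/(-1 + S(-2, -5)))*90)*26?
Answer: 35880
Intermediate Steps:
S(G, m) = 4
B = 23 (B = 7 + (6 + 10) = 7 + 16 = 23)
(((B + 23)/(-1 + S(-2, -5)))*90)*26 = (((23 + 23)/(-1 + 4))*90)*26 = ((46/3)*90)*26 = 1380*26 = 35880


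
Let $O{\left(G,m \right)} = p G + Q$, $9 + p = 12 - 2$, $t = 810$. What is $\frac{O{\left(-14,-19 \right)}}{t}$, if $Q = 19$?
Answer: $\frac{1}{162} \approx 0.0061728$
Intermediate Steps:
$p = 1$ ($p = -9 + \left(12 - 2\right) = -9 + 10 = 1$)
$O{\left(G,m \right)} = 19 + G$ ($O{\left(G,m \right)} = 1 G + 19 = G + 19 = 19 + G$)
$\frac{O{\left(-14,-19 \right)}}{t} = \frac{19 - 14}{810} = 5 \cdot \frac{1}{810} = \frac{1}{162}$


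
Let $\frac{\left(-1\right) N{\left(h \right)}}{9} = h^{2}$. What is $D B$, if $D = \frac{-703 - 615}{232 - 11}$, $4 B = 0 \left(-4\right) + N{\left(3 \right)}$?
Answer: $\frac{53379}{442} \approx 120.77$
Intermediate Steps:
$N{\left(h \right)} = - 9 h^{2}$
$B = - \frac{81}{4}$ ($B = \frac{0 \left(-4\right) - 9 \cdot 3^{2}}{4} = \frac{0 - 81}{4} = \frac{1}{4} \left(-81\right) = - \frac{81}{4} \approx -20.25$)
$D = - \frac{1318}{221} \approx -5.9638$
$D B = \left(- \frac{1318}{221}\right) \left(- \frac{81}{4}\right) = \frac{53379}{442}$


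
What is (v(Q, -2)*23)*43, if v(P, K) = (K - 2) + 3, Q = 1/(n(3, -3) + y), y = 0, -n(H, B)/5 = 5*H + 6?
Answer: -989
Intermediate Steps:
n(H, B) = -30 - 25*H (n(H, B) = -5*(5*H + 6) = -5*(6 + 5*H) = -30 - 25*H)
Q = -1/105 (Q = 1/((-30 - 25*3) + 0) = 1/((-30 - 75) + 0) = 1/(-105 + 0) = 1/(-105) = -1/105 ≈ -0.0095238)
v(P, K) = 1 + K (v(P, K) = (-2 + K) + 3 = 1 + K)
(v(Q, -2)*23)*43 = ((1 - 2)*23)*43 = -1*23*43 = -23*43 = -989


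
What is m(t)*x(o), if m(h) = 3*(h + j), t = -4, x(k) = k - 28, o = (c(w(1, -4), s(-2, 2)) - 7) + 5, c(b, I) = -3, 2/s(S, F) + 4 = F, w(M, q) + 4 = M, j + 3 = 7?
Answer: 0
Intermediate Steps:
j = 4 (j = -3 + 7 = 4)
w(M, q) = -4 + M
s(S, F) = 2/(-4 + F)
o = -5 (o = (-3 - 7) + 5 = -10 + 5 = -5)
x(k) = -28 + k
m(h) = 12 + 3*h (m(h) = 3*(h + 4) = 3*(4 + h) = 12 + 3*h)
m(t)*x(o) = (12 + 3*(-4))*(-28 - 5) = (12 - 12)*(-33) = 0*(-33) = 0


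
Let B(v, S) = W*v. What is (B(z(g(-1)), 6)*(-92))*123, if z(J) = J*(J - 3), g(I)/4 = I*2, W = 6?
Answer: -5974848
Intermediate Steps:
g(I) = 8*I (g(I) = 4*(I*2) = 4*(2*I) = 8*I)
z(J) = J*(-3 + J)
B(v, S) = 6*v
(B(z(g(-1)), 6)*(-92))*123 = ((6*((8*(-1))*(-3 + 8*(-1))))*(-92))*123 = ((6*(-8*(-3 - 8)))*(-92))*123 = ((6*(-8*(-11)))*(-92))*123 = ((6*88)*(-92))*123 = (528*(-92))*123 = -48576*123 = -5974848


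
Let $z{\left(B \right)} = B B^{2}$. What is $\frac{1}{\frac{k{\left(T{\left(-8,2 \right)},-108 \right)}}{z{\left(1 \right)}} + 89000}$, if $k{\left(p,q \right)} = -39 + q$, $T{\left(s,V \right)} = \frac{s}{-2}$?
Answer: $\frac{1}{88853} \approx 1.1255 \cdot 10^{-5}$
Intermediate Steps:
$z{\left(B \right)} = B^{3}$
$T{\left(s,V \right)} = - \frac{s}{2}$ ($T{\left(s,V \right)} = s \left(- \frac{1}{2}\right) = - \frac{s}{2}$)
$\frac{1}{\frac{k{\left(T{\left(-8,2 \right)},-108 \right)}}{z{\left(1 \right)}} + 89000} = \frac{1}{\frac{-39 - 108}{1^{3}} + 89000} = \frac{1}{- \frac{147}{1} + 89000} = \frac{1}{\left(-147\right) 1 + 89000} = \frac{1}{-147 + 89000} = \frac{1}{88853}$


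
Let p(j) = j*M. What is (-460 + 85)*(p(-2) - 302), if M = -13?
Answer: 103500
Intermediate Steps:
p(j) = -13*j (p(j) = j*(-13) = -13*j)
(-460 + 85)*(p(-2) - 302) = (-460 + 85)*(-13*(-2) - 302) = -375*(26 - 302) = -375*(-276) = 103500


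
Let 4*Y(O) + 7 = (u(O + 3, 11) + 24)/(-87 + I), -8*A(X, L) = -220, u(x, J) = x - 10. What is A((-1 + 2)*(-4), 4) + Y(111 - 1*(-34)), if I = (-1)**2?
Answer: 1087/43 ≈ 25.279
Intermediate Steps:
u(x, J) = -10 + x
A(X, L) = 55/2 (A(X, L) = -1/8*(-220) = 55/2)
I = 1
Y(O) = -619/344 - O/344 (Y(O) = -7/4 + (((-10 + (O + 3)) + 24)/(-87 + 1))/4 = -7/4 + (((-10 + (3 + O)) + 24)/(-86))/4 = -7/4 + (((-7 + O) + 24)*(-1/86))/4 = -7/4 + ((17 + O)*(-1/86))/4 = -7/4 + (-17/86 - O/86)/4 = -7/4 + (-17/344 - O/344) = -619/344 - O/344)
A((-1 + 2)*(-4), 4) + Y(111 - 1*(-34)) = 55/2 + (-619/344 - (111 - 1*(-34))/344) = 55/2 + (-619/344 - (111 + 34)/344) = 55/2 + (-619/344 - 1/344*145) = 55/2 + (-619/344 - 145/344) = 55/2 - 191/86 = 1087/43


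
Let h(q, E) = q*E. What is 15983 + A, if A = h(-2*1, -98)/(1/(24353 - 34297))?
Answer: -1933041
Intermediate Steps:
h(q, E) = E*q
A = -1949024 (A = (-(-196))/(1/(24353 - 34297)) = (-98*(-2))/(1/(-9944)) = 196/(-1/9944) = 196*(-9944) = -1949024)
15983 + A = 15983 - 1949024 = -1933041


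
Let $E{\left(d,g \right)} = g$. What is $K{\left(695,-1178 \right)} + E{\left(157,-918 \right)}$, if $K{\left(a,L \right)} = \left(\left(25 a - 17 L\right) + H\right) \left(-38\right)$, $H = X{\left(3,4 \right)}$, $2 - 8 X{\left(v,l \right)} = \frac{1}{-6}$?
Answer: $- \frac{34131991}{24} \approx -1.4222 \cdot 10^{6}$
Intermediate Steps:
$X{\left(v,l \right)} = \frac{13}{48}$ ($X{\left(v,l \right)} = \frac{1}{4} - \frac{1}{8 \left(-6\right)} = \frac{1}{4} - - \frac{1}{48} = \frac{1}{4} + \frac{1}{48} = \frac{13}{48}$)
$H = \frac{13}{48} \approx 0.27083$
$K{\left(a,L \right)} = - \frac{247}{24} - 950 a + 646 L$ ($K{\left(a,L \right)} = \left(\left(25 a - 17 L\right) + \frac{13}{48}\right) \left(-38\right) = \left(\left(- 17 L + 25 a\right) + \frac{13}{48}\right) \left(-38\right) = \left(\frac{13}{48} - 17 L + 25 a\right) \left(-38\right) = - \frac{247}{24} - 950 a + 646 L$)
$K{\left(695,-1178 \right)} + E{\left(157,-918 \right)} = \left(- \frac{247}{24} - 660250 + 646 \left(-1178\right)\right) - 918 = \left(- \frac{247}{24} - 660250 - 760988\right) - 918 = - \frac{34109959}{24} - 918 = - \frac{34131991}{24}$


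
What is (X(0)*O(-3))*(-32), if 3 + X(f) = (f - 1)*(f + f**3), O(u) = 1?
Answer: 96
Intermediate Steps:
X(f) = -3 + (-1 + f)*(f + f**3) (X(f) = -3 + (f - 1)*(f + f**3) = -3 + (-1 + f)*(f + f**3))
(X(0)*O(-3))*(-32) = ((-3 + 0**2 + 0**4 - 1*0 - 1*0**3)*1)*(-32) = ((-3 + 0 + 0 + 0 - 1*0)*1)*(-32) = ((-3 + 0 + 0 + 0 + 0)*1)*(-32) = -3*1*(-32) = -3*(-32) = 96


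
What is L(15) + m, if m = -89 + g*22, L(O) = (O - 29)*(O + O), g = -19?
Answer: -927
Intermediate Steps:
L(O) = 2*O*(-29 + O) (L(O) = (-29 + O)*(2*O) = 2*O*(-29 + O))
m = -507 (m = -89 - 19*22 = -89 - 418 = -507)
L(15) + m = 2*15*(-29 + 15) - 507 = 2*15*(-14) - 507 = -420 - 507 = -927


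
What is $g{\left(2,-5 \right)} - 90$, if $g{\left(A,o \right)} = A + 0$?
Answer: $-88$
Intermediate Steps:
$g{\left(A,o \right)} = A$
$g{\left(2,-5 \right)} - 90 = 2 - 90 = -88$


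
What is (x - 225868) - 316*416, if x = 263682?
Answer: -93642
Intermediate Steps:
(x - 225868) - 316*416 = (263682 - 225868) - 316*416 = 37814 - 131456 = -93642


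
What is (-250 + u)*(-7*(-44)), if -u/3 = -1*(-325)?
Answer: -377300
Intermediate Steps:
u = -975 (u = -(-3)*(-325) = -3*325 = -975)
(-250 + u)*(-7*(-44)) = (-250 - 975)*(-7*(-44)) = -1225*308 = -377300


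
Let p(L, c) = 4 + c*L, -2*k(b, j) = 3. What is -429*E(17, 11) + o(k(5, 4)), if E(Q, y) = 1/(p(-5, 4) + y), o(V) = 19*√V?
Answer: 429/5 + 19*I*√6/2 ≈ 85.8 + 23.27*I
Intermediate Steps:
k(b, j) = -3/2 (k(b, j) = -½*3 = -3/2)
p(L, c) = 4 + L*c
E(Q, y) = 1/(-16 + y) (E(Q, y) = 1/((4 - 5*4) + y) = 1/((4 - 20) + y) = 1/(-16 + y))
-429*E(17, 11) + o(k(5, 4)) = -429/(-16 + 11) + 19*√(-3/2) = -429/(-5) + 19*(I*√6/2) = -429*(-⅕) + 19*I*√6/2 = 429/5 + 19*I*√6/2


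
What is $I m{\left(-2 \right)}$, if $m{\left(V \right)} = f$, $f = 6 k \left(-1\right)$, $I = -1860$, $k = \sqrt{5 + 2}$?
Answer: $11160 \sqrt{7} \approx 29527.0$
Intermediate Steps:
$k = \sqrt{7} \approx 2.6458$
$f = - 6 \sqrt{7}$ ($f = 6 \sqrt{7} \left(-1\right) = - 6 \sqrt{7} \approx -15.875$)
$m{\left(V \right)} = - 6 \sqrt{7}$
$I m{\left(-2 \right)} = - 1860 \left(- 6 \sqrt{7}\right) = 11160 \sqrt{7}$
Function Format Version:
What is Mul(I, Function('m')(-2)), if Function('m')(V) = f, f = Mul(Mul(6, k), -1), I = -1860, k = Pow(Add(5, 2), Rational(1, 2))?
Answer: Mul(11160, Pow(7, Rational(1, 2))) ≈ 29527.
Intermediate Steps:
k = Pow(7, Rational(1, 2)) ≈ 2.6458
f = Mul(-6, Pow(7, Rational(1, 2))) (f = Mul(Mul(6, Pow(7, Rational(1, 2))), -1) = Mul(-6, Pow(7, Rational(1, 2))) ≈ -15.875)
Function('m')(V) = Mul(-6, Pow(7, Rational(1, 2)))
Mul(I, Function('m')(-2)) = Mul(-1860, Mul(-6, Pow(7, Rational(1, 2)))) = Mul(11160, Pow(7, Rational(1, 2)))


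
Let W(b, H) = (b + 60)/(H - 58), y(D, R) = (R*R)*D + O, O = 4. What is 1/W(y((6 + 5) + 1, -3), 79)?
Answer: 21/172 ≈ 0.12209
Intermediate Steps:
y(D, R) = 4 + D*R**2 (y(D, R) = (R*R)*D + 4 = R**2*D + 4 = D*R**2 + 4 = 4 + D*R**2)
W(b, H) = (60 + b)/(-58 + H)
1/W(y((6 + 5) + 1, -3), 79) = 1/((60 + (4 + ((6 + 5) + 1)*(-3)**2))/(-58 + 79)) = 1/((60 + (4 + (11 + 1)*9))/21) = 1/((60 + (4 + 12*9))/21) = 1/((60 + (4 + 108))/21) = 1/((60 + 112)/21) = 1/((1/21)*172) = 1/(172/21) = 21/172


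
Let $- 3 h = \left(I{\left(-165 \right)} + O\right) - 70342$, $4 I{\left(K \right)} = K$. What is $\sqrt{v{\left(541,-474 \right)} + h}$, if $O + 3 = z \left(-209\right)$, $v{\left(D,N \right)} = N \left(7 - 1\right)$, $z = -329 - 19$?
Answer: $\frac{i \sqrt{130533}}{6} \approx 60.216 i$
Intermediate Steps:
$I{\left(K \right)} = \frac{K}{4}$
$z = -348$ ($z = -329 - 19 = -348$)
$v{\left(D,N \right)} = 6 N$ ($v{\left(D,N \right)} = N 6 = 6 N$)
$O = 72729$ ($O = -3 - -72732 = -3 + 72732 = 72729$)
$h = - \frac{9383}{12}$ ($h = - \frac{\left(\frac{1}{4} \left(-165\right) + 72729\right) - 70342}{3} = - \frac{\left(- \frac{165}{4} + 72729\right) - 70342}{3} = - \frac{\frac{290751}{4} - 70342}{3} = \left(- \frac{1}{3}\right) \frac{9383}{4} = - \frac{9383}{12} \approx -781.92$)
$\sqrt{v{\left(541,-474 \right)} + h} = \sqrt{6 \left(-474\right) - \frac{9383}{12}} = \sqrt{-2844 - \frac{9383}{12}} = \sqrt{- \frac{43511}{12}} = \frac{i \sqrt{130533}}{6}$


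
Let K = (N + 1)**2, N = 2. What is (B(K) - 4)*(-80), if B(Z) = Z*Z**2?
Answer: -58000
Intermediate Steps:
K = 9 (K = (2 + 1)**2 = 3**2 = 9)
B(Z) = Z**3
(B(K) - 4)*(-80) = (9**3 - 4)*(-80) = (729 - 4)*(-80) = 725*(-80) = -58000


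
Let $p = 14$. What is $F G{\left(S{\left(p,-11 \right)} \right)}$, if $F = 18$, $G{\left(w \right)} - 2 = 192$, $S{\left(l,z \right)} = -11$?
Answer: $3492$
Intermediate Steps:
$G{\left(w \right)} = 194$ ($G{\left(w \right)} = 2 + 192 = 194$)
$F G{\left(S{\left(p,-11 \right)} \right)} = 18 \cdot 194 = 3492$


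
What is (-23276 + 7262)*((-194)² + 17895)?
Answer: -889273434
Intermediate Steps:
(-23276 + 7262)*((-194)² + 17895) = -16014*(37636 + 17895) = -16014*55531 = -889273434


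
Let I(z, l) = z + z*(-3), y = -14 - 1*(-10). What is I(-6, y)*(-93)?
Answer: -1116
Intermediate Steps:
y = -4 (y = -14 + 10 = -4)
I(z, l) = -2*z (I(z, l) = z - 3*z = -2*z)
I(-6, y)*(-93) = -2*(-6)*(-93) = 12*(-93) = -1116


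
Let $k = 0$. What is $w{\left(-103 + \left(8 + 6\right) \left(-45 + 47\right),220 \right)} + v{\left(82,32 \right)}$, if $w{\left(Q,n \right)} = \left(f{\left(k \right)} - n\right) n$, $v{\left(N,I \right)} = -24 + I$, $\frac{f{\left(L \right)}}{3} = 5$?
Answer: $-45092$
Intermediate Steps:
$f{\left(L \right)} = 15$ ($f{\left(L \right)} = 3 \cdot 5 = 15$)
$w{\left(Q,n \right)} = n \left(15 - n\right)$ ($w{\left(Q,n \right)} = \left(15 - n\right) n = n \left(15 - n\right)$)
$w{\left(-103 + \left(8 + 6\right) \left(-45 + 47\right),220 \right)} + v{\left(82,32 \right)} = 220 \left(15 - 220\right) + \left(-24 + 32\right) = 220 \left(15 - 220\right) + 8 = 220 \left(-205\right) + 8 = -45100 + 8 = -45092$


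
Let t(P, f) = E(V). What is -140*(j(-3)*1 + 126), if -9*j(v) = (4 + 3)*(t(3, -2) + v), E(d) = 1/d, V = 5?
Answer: -161504/9 ≈ -17945.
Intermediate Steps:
E(d) = 1/d
t(P, f) = ⅕ (t(P, f) = 1/5 = ⅕)
j(v) = -7/45 - 7*v/9 (j(v) = -(4 + 3)*(⅕ + v)/9 = -7*(⅕ + v)/9 = -(7/5 + 7*v)/9 = -7/45 - 7*v/9)
-140*(j(-3)*1 + 126) = -140*((-7/45 - 7/9*(-3))*1 + 126) = -140*((-7/45 + 7/3)*1 + 126) = -140*((98/45)*1 + 126) = -140*(98/45 + 126) = -140*5768/45 = -161504/9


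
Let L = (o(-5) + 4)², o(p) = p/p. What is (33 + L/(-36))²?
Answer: 1352569/1296 ≈ 1043.6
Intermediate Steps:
o(p) = 1
L = 25 (L = (1 + 4)² = 5² = 25)
(33 + L/(-36))² = (33 + 25/(-36))² = (33 + 25*(-1/36))² = (33 - 25/36)² = (1163/36)² = 1352569/1296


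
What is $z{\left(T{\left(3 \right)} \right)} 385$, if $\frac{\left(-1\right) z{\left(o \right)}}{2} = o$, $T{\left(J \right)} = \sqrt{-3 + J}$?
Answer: $0$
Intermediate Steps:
$z{\left(o \right)} = - 2 o$
$z{\left(T{\left(3 \right)} \right)} 385 = - 2 \sqrt{-3 + 3} \cdot 385 = - 2 \sqrt{0} \cdot 385 = \left(-2\right) 0 \cdot 385 = 0 \cdot 385 = 0$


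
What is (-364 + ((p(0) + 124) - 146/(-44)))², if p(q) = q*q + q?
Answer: 27112849/484 ≈ 56018.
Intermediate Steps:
p(q) = q + q² (p(q) = q² + q = q + q²)
(-364 + ((p(0) + 124) - 146/(-44)))² = (-364 + ((0*(1 + 0) + 124) - 146/(-44)))² = (-364 + ((0*1 + 124) - 146*(-1/44)))² = (-364 + ((0 + 124) + 73/22))² = (-364 + (124 + 73/22))² = (-364 + 2801/22)² = (-5207/22)² = 27112849/484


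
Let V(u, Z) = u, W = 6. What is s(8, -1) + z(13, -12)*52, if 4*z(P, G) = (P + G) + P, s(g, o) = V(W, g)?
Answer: 188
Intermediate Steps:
s(g, o) = 6
z(P, G) = P/2 + G/4 (z(P, G) = ((P + G) + P)/4 = ((G + P) + P)/4 = (G + 2*P)/4 = P/2 + G/4)
s(8, -1) + z(13, -12)*52 = 6 + ((½)*13 + (¼)*(-12))*52 = 6 + (13/2 - 3)*52 = 6 + (7/2)*52 = 6 + 182 = 188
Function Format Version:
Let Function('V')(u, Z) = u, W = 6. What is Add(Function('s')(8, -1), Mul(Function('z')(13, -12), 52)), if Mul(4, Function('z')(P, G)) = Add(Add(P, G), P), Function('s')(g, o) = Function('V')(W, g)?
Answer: 188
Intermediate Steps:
Function('s')(g, o) = 6
Function('z')(P, G) = Add(Mul(Rational(1, 2), P), Mul(Rational(1, 4), G)) (Function('z')(P, G) = Mul(Rational(1, 4), Add(Add(P, G), P)) = Mul(Rational(1, 4), Add(Add(G, P), P)) = Mul(Rational(1, 4), Add(G, Mul(2, P))) = Add(Mul(Rational(1, 2), P), Mul(Rational(1, 4), G)))
Add(Function('s')(8, -1), Mul(Function('z')(13, -12), 52)) = Add(6, Mul(Add(Mul(Rational(1, 2), 13), Mul(Rational(1, 4), -12)), 52)) = Add(6, Mul(Add(Rational(13, 2), -3), 52)) = Add(6, Mul(Rational(7, 2), 52)) = Add(6, 182) = 188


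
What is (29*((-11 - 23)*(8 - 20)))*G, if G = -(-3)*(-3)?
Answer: -106488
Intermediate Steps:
G = -9 (G = -1*9 = -9)
(29*((-11 - 23)*(8 - 20)))*G = (29*((-11 - 23)*(8 - 20)))*(-9) = (29*(-34*(-12)))*(-9) = (29*408)*(-9) = 11832*(-9) = -106488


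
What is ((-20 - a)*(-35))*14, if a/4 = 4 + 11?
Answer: 39200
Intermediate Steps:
a = 60 (a = 4*(4 + 11) = 4*15 = 60)
((-20 - a)*(-35))*14 = ((-20 - 1*60)*(-35))*14 = ((-20 - 60)*(-35))*14 = -80*(-35)*14 = 2800*14 = 39200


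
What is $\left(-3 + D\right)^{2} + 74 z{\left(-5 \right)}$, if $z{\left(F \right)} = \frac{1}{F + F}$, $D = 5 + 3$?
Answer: $\frac{88}{5} \approx 17.6$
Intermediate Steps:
$D = 8$
$z{\left(F \right)} = \frac{1}{2 F}$
$\left(-3 + D\right)^{2} + 74 z{\left(-5 \right)} = \left(-3 + 8\right)^{2} + 74 \frac{1}{2 \left(-5\right)} = 5^{2} + 74 \cdot \frac{1}{2} \left(- \frac{1}{5}\right) = 25 + 74 \left(- \frac{1}{10}\right) = 25 - \frac{37}{5} = \frac{88}{5}$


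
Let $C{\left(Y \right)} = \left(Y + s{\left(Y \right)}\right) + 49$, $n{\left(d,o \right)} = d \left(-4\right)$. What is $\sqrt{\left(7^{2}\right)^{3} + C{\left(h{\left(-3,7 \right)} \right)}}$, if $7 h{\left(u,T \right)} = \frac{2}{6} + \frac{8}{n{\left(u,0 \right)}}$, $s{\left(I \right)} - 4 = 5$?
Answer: $\frac{15 \sqrt{25634}}{7} \approx 343.08$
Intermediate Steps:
$n{\left(d,o \right)} = - 4 d$
$s{\left(I \right)} = 9$ ($s{\left(I \right)} = 4 + 5 = 9$)
$h{\left(u,T \right)} = \frac{1}{21} - \frac{2}{7 u}$ ($h{\left(u,T \right)} = \frac{\frac{2}{6} + \frac{8}{\left(-4\right) u}}{7} = \frac{2 \cdot \frac{1}{6} + 8 \left(- \frac{1}{4 u}\right)}{7} = \frac{\frac{1}{3} - \frac{2}{u}}{7} = \frac{1}{21} - \frac{2}{7 u}$)
$C{\left(Y \right)} = 58 + Y$ ($C{\left(Y \right)} = \left(Y + 9\right) + 49 = \left(9 + Y\right) + 49 = 58 + Y$)
$\sqrt{\left(7^{2}\right)^{3} + C{\left(h{\left(-3,7 \right)} \right)}} = \sqrt{\left(7^{2}\right)^{3} + \left(58 + \frac{-6 - 3}{21 \left(-3\right)}\right)} = \sqrt{49^{3} + \left(58 + \frac{1}{21} \left(- \frac{1}{3}\right) \left(-9\right)\right)} = \sqrt{117649 + \left(58 + \frac{1}{7}\right)} = \sqrt{117649 + \frac{407}{7}} = \sqrt{\frac{823950}{7}} = \frac{15 \sqrt{25634}}{7}$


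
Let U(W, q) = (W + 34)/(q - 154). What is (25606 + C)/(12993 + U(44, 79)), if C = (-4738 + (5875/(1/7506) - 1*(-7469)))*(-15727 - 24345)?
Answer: -44179861225650/324799 ≈ -1.3602e+8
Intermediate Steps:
U(W, q) = (34 + W)/(-154 + q)
C = -1767194474632 (C = (-4738 + (5875/(1/7506) + 7469))*(-40072) = (-4738 + (5875*7506 + 7469))*(-40072) = (-4738 + (44097750 + 7469))*(-40072) = (-4738 + 44105219)*(-40072) = 44100481*(-40072) = -1767194474632)
(25606 + C)/(12993 + U(44, 79)) = (25606 - 1767194474632)/(12993 + (34 + 44)/(-154 + 79)) = -1767194449026/(12993 + 78/(-75)) = -1767194449026/(12993 - 1/75*78) = -1767194449026/(12993 - 26/25) = -1767194449026/324799/25 = -1767194449026*25/324799 = -44179861225650/324799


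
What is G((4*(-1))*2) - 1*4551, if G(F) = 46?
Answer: -4505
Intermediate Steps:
G((4*(-1))*2) - 1*4551 = 46 - 1*4551 = 46 - 4551 = -4505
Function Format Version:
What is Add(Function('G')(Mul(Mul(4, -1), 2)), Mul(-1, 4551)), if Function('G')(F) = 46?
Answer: -4505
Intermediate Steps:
Add(Function('G')(Mul(Mul(4, -1), 2)), Mul(-1, 4551)) = Add(46, Mul(-1, 4551)) = Add(46, -4551) = -4505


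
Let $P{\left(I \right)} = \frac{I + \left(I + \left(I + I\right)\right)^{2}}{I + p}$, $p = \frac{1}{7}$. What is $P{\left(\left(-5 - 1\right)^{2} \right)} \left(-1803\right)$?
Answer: $- \frac{147665700}{253} \approx -5.8366 \cdot 10^{5}$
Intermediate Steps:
$p = \frac{1}{7} \approx 0.14286$
$P{\left(I \right)} = \frac{I + 9 I^{2}}{\frac{1}{7} + I}$ ($P{\left(I \right)} = \frac{I + \left(I + \left(I + I\right)\right)^{2}}{I + \frac{1}{7}} = \frac{I + \left(I + 2 I\right)^{2}}{\frac{1}{7} + I} = \frac{I + \left(3 I\right)^{2}}{\frac{1}{7} + I} = \frac{I + 9 I^{2}}{\frac{1}{7} + I}$)
$P{\left(\left(-5 - 1\right)^{2} \right)} \left(-1803\right) = \frac{7 \left(-5 - 1\right)^{2} \left(1 + 9 \left(-5 - 1\right)^{2}\right)}{1 + 7 \left(-5 - 1\right)^{2}} \left(-1803\right) = \frac{7 \left(-6\right)^{2} \left(1 + 9 \left(-6\right)^{2}\right)}{1 + 7 \left(-6\right)^{2}} \left(-1803\right) = 7 \cdot 36 \frac{1}{1 + 7 \cdot 36} \left(1 + 9 \cdot 36\right) \left(-1803\right) = 7 \cdot 36 \frac{1}{1 + 252} \left(1 + 324\right) \left(-1803\right) = 7 \cdot 36 \cdot \frac{1}{253} \cdot 325 \left(-1803\right) = \frac{81900}{253} \left(-1803\right) = - \frac{147665700}{253}$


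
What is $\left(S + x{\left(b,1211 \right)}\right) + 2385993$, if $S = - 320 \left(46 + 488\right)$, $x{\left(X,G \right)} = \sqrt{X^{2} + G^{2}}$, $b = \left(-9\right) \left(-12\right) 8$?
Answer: $2215113 + \sqrt{2213017} \approx 2.2166 \cdot 10^{6}$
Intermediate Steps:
$b = 864$ ($b = 108 \cdot 8 = 864$)
$x{\left(X,G \right)} = \sqrt{G^{2} + X^{2}}$
$S = -170880$ ($S = \left(-320\right) 534 = -170880$)
$\left(S + x{\left(b,1211 \right)}\right) + 2385993 = \left(-170880 + \sqrt{1211^{2} + 864^{2}}\right) + 2385993 = \left(-170880 + \sqrt{1466521 + 746496}\right) + 2385993 = \left(-170880 + \sqrt{2213017}\right) + 2385993 = 2215113 + \sqrt{2213017}$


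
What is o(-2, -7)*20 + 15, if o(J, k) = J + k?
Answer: -165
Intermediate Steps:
o(-2, -7)*20 + 15 = (-2 - 7)*20 + 15 = -9*20 + 15 = -180 + 15 = -165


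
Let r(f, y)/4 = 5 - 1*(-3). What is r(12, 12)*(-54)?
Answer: -1728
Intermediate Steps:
r(f, y) = 32 (r(f, y) = 4*(5 - 1*(-3)) = 4*(5 + 3) = 4*8 = 32)
r(12, 12)*(-54) = 32*(-54) = -1728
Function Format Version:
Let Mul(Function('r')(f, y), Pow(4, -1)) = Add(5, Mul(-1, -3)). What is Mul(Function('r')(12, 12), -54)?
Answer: -1728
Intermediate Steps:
Function('r')(f, y) = 32 (Function('r')(f, y) = Mul(4, Add(5, Mul(-1, -3))) = Mul(4, Add(5, 3)) = Mul(4, 8) = 32)
Mul(Function('r')(12, 12), -54) = Mul(32, -54) = -1728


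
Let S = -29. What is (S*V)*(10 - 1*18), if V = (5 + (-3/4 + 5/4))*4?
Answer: 5104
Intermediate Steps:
V = 22 (V = (5 + (-3*¼ + 5*(¼)))*4 = (5 + (-¾ + 5/4))*4 = (5 + ½)*4 = (11/2)*4 = 22)
(S*V)*(10 - 1*18) = (-29*22)*(10 - 1*18) = -638*(10 - 18) = -638*(-8) = 5104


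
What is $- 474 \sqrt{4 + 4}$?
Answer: $- 948 \sqrt{2} \approx -1340.7$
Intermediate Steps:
$- 474 \sqrt{4 + 4} = - 474 \sqrt{8} = - 474 \cdot 2 \sqrt{2} = - 948 \sqrt{2}$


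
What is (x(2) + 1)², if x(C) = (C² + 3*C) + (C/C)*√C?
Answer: (11 + √2)² ≈ 154.11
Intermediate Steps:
x(C) = √C + C² + 3*C (x(C) = (C² + 3*C) + 1*√C = (C² + 3*C) + √C = √C + C² + 3*C)
(x(2) + 1)² = ((√2 + 2² + 3*2) + 1)² = ((√2 + 4 + 6) + 1)² = ((10 + √2) + 1)² = (11 + √2)²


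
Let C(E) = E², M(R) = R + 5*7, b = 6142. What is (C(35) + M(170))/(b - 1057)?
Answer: 286/1017 ≈ 0.28122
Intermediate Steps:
M(R) = 35 + R (M(R) = R + 35 = 35 + R)
(C(35) + M(170))/(b - 1057) = (35² + (35 + 170))/(6142 - 1057) = (1225 + 205)/5085 = 1430*(1/5085) = 286/1017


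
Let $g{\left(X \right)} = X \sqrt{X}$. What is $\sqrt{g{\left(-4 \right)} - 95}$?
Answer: $\sqrt{-95 - 8 i} \approx 0.41003 - 9.7554 i$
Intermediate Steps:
$g{\left(X \right)} = X^{\frac{3}{2}}$
$\sqrt{g{\left(-4 \right)} - 95} = \sqrt{\left(-4\right)^{\frac{3}{2}} - 95} = \sqrt{- 8 i - 95} = \sqrt{-95 - 8 i}$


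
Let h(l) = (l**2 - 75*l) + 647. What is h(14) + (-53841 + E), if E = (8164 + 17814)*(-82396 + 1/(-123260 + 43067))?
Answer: -171656110611826/80193 ≈ -2.1405e+9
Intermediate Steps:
E = -171651776340562/80193 (E = 25978*(-82396 + 1/(-80193)) = 25978*(-82396 - 1/80193) = 25978*(-6607582429/80193) = -171651776340562/80193 ≈ -2.1405e+9)
h(l) = 647 + l**2 - 75*l
h(14) + (-53841 + E) = (647 + 14**2 - 75*14) + (-53841 - 171651776340562/80193) = (647 + 196 - 1050) - 171656094011875/80193 = -207 - 171656094011875/80193 = -171656110611826/80193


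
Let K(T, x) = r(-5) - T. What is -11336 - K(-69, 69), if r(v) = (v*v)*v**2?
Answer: -12030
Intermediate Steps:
r(v) = v**4 (r(v) = v**2*v**2 = v**4)
K(T, x) = 625 - T (K(T, x) = (-5)**4 - T = 625 - T)
-11336 - K(-69, 69) = -11336 - (625 - 1*(-69)) = -11336 - (625 + 69) = -11336 - 1*694 = -11336 - 694 = -12030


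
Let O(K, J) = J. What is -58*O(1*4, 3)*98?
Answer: -17052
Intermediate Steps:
-58*O(1*4, 3)*98 = -58*3*98 = -174*98 = -17052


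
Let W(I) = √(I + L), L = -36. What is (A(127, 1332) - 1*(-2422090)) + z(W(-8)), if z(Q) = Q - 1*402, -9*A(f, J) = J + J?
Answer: 2421392 + 2*I*√11 ≈ 2.4214e+6 + 6.6332*I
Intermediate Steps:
A(f, J) = -2*J/9 (A(f, J) = -(J + J)/9 = -2*J/9)
W(I) = √(-36 + I) (W(I) = √(I - 36) = √(-36 + I))
z(Q) = -402 + Q (z(Q) = Q - 402 = -402 + Q)
(A(127, 1332) - 1*(-2422090)) + z(W(-8)) = (-2/9*1332 - 1*(-2422090)) + (-402 + √(-36 - 8)) = (-296 + 2422090) + (-402 + √(-44)) = 2421794 + (-402 + 2*I*√11) = 2421392 + 2*I*√11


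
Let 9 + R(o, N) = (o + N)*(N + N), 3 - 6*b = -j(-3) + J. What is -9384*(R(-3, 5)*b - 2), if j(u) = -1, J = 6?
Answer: 87584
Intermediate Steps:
b = -⅔ (b = ½ - (-1*(-1) + 6)/6 = ½ - (1 + 6)/6 = ½ - ⅙*7 = ½ - 7/6 = -⅔ ≈ -0.66667)
R(o, N) = -9 + 2*N*(N + o) (R(o, N) = -9 + (o + N)*(N + N) = -9 + (N + o)*(2*N) = -9 + 2*N*(N + o))
-9384*(R(-3, 5)*b - 2) = -9384*((-9 + 2*5² + 2*5*(-3))*(-⅔) - 2) = -9384*((-9 + 2*25 - 30)*(-⅔) - 2) = -9384*((-9 + 50 - 30)*(-⅔) - 2) = -9384*(11*(-⅔) - 2) = -9384*(-22/3 - 2) = -9384*(-28/3) = 87584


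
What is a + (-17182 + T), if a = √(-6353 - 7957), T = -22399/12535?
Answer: -215398769/12535 + 3*I*√1590 ≈ -17184.0 + 119.62*I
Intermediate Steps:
T = -22399/12535 (T = -22399*1/12535 = -22399/12535 ≈ -1.7869)
a = 3*I*√1590 (a = √(-14310) = 3*I*√1590 ≈ 119.62*I)
a + (-17182 + T) = 3*I*√1590 + (-17182 - 22399/12535) = 3*I*√1590 - 215398769/12535 = -215398769/12535 + 3*I*√1590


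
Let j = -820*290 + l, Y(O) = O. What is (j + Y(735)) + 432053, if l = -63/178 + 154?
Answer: 34735213/178 ≈ 1.9514e+5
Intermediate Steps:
l = 27349/178 (l = -63*1/178 + 154 = -63/178 + 154 = 27349/178 ≈ 153.65)
j = -42301051/178 (j = -820*290 + 27349/178 = -237800 + 27349/178 = -42301051/178 ≈ -2.3765e+5)
(j + Y(735)) + 432053 = (-42301051/178 + 735) + 432053 = -42170221/178 + 432053 = 34735213/178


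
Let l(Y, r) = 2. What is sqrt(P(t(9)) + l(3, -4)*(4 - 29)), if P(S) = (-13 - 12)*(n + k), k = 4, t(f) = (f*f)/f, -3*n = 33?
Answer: 5*sqrt(5) ≈ 11.180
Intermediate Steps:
n = -11 (n = -1/3*33 = -11)
t(f) = f (t(f) = f**2/f = f)
P(S) = 175 (P(S) = (-13 - 12)*(-11 + 4) = -25*(-7) = 175)
sqrt(P(t(9)) + l(3, -4)*(4 - 29)) = sqrt(175 + 2*(4 - 29)) = sqrt(175 + 2*(-25)) = sqrt(175 - 50) = sqrt(125) = 5*sqrt(5)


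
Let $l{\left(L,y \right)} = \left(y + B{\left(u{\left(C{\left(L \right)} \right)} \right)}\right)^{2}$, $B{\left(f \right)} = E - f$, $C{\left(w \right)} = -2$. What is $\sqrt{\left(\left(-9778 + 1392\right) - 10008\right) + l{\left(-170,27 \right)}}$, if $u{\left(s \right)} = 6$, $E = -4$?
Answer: $i \sqrt{18105} \approx 134.55 i$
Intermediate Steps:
$B{\left(f \right)} = -4 - f$
$l{\left(L,y \right)} = \left(-10 + y\right)^{2}$ ($l{\left(L,y \right)} = \left(y - 10\right)^{2} = \left(-10 + y\right)^{2}$)
$\sqrt{\left(\left(-9778 + 1392\right) - 10008\right) + l{\left(-170,27 \right)}} = \sqrt{\left(\left(-9778 + 1392\right) - 10008\right) + \left(-10 + 27\right)^{2}} = \sqrt{\left(-8386 - 10008\right) + 17^{2}} = \sqrt{-18394 + 289} = \sqrt{-18105} = i \sqrt{18105}$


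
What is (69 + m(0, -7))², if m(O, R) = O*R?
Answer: 4761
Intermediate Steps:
(69 + m(0, -7))² = (69 + 0*(-7))² = (69 + 0)² = 69² = 4761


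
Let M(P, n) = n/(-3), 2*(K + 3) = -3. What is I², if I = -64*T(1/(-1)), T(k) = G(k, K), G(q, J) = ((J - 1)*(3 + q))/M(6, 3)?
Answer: 495616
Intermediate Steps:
K = -9/2 (K = -3 + (½)*(-3) = -3 - 3/2 = -9/2 ≈ -4.5000)
M(P, n) = -n/3 (M(P, n) = n*(-⅓) = -n/3)
G(q, J) = -(-1 + J)*(3 + q) (G(q, J) = ((J - 1)*(3 + q))/((-⅓*3)) = ((-1 + J)*(3 + q))/(-1) = ((-1 + J)*(3 + q))*(-1) = -(-1 + J)*(3 + q))
T(k) = 33/2 + 11*k/2 (T(k) = 3 + k - 3*(-9/2) - 1*(-9/2)*k = 3 + k + 27/2 + 9*k/2 = 33/2 + 11*k/2)
I = -704 (I = -64*(33/2 + (11/2)/(-1)) = -64*(33/2 + (11/2)*(-1)) = -64*(33/2 - 11/2) = -64*11 = -704)
I² = (-704)² = 495616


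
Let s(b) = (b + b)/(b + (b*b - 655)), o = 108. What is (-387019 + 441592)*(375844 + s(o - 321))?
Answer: 912757077920514/44501 ≈ 2.0511e+10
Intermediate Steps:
s(b) = 2*b/(-655 + b + b**2) (s(b) = (2*b)/(b + (b**2 - 655)) = (2*b)/(b + (-655 + b**2)) = (2*b)/(-655 + b + b**2) = 2*b/(-655 + b + b**2))
(-387019 + 441592)*(375844 + s(o - 321)) = (-387019 + 441592)*(375844 + 2*(108 - 321)/(-655 + (108 - 321) + (108 - 321)**2)) = 54573*(375844 + 2*(-213)/(-655 - 213 + (-213)**2)) = 54573*(375844 + 2*(-213)/(-655 - 213 + 45369)) = 54573*(375844 + 2*(-213)/44501) = 54573*(375844 + 2*(-213)*(1/44501)) = 54573*(375844 - 426/44501) = 54573*(16725433418/44501) = 912757077920514/44501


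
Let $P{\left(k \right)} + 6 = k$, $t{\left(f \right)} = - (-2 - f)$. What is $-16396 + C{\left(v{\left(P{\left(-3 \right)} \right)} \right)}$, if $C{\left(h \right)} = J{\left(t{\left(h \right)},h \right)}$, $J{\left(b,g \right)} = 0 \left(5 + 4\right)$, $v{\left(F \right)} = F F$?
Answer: $-16396$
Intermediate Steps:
$t{\left(f \right)} = 2 + f$
$P{\left(k \right)} = -6 + k$
$v{\left(F \right)} = F^{2}$
$J{\left(b,g \right)} = 0$ ($J{\left(b,g \right)} = 0 \cdot 9 = 0$)
$C{\left(h \right)} = 0$
$-16396 + C{\left(v{\left(P{\left(-3 \right)} \right)} \right)} = -16396 + 0 = -16396$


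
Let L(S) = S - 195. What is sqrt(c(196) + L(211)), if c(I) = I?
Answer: 2*sqrt(53) ≈ 14.560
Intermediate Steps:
L(S) = -195 + S
sqrt(c(196) + L(211)) = sqrt(196 + (-195 + 211)) = sqrt(196 + 16) = sqrt(212) = 2*sqrt(53)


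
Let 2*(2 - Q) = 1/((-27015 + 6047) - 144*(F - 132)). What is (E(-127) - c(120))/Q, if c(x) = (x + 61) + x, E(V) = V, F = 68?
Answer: -10059712/47009 ≈ -214.00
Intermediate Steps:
c(x) = 61 + 2*x (c(x) = (61 + x) + x = 61 + 2*x)
Q = 47009/23504 (Q = 2 - 1/(2*((-27015 + 6047) - 144*(68 - 132))) = 2 - 1/(2*(-20968 - 144*(-64))) = 2 - 1/(2*(-20968 + 9216)) = 2 - ½/(-11752) = 2 - ½*(-1/11752) = 2 + 1/23504 = 47009/23504 ≈ 2.0000)
(E(-127) - c(120))/Q = (-127 - (61 + 2*120))/(47009/23504) = (-127 - (61 + 240))*(23504/47009) = (-127 - 1*301)*(23504/47009) = (-127 - 301)*(23504/47009) = -428*23504/47009 = -10059712/47009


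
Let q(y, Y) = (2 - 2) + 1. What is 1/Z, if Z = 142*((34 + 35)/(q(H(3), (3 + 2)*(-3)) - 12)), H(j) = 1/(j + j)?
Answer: -11/9798 ≈ -0.0011227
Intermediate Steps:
H(j) = 1/(2*j)
q(y, Y) = 1 (q(y, Y) = 0 + 1 = 1)
Z = -9798/11 (Z = 142*((34 + 35)/(1 - 12)) = 142*(69/(-11)) = 142*(69*(-1/11)) = 142*(-69/11) = -9798/11 ≈ -890.73)
1/Z = 1/(-9798/11) = -11/9798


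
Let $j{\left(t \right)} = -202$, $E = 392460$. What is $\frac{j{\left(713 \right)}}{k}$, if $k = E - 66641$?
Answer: $- \frac{202}{325819} \approx -0.00061998$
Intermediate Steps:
$k = 325819$ ($k = 392460 - 66641 = 325819$)
$\frac{j{\left(713 \right)}}{k} = - \frac{202}{325819}$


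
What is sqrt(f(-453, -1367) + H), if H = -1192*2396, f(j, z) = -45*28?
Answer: 2*I*sqrt(714323) ≈ 1690.4*I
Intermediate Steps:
f(j, z) = -1260
H = -2856032
sqrt(f(-453, -1367) + H) = sqrt(-1260 - 2856032) = sqrt(-2857292) = 2*I*sqrt(714323)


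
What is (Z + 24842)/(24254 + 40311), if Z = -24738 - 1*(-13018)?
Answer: 13122/64565 ≈ 0.20324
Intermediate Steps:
Z = -11720 (Z = -24738 + 13018 = -11720)
(Z + 24842)/(24254 + 40311) = (-11720 + 24842)/(24254 + 40311) = 13122/64565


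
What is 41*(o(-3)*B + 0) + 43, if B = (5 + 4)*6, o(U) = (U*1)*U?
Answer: 19969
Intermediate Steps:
o(U) = U**2 (o(U) = U*U = U**2)
B = 54 (B = 9*6 = 54)
41*(o(-3)*B + 0) + 43 = 41*((-3)**2*54 + 0) + 43 = 41*(9*54 + 0) + 43 = 41*(486 + 0) + 43 = 41*486 + 43 = 19926 + 43 = 19969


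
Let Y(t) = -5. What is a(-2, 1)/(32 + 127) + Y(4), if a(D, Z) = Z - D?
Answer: -264/53 ≈ -4.9811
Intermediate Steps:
a(-2, 1)/(32 + 127) + Y(4) = (1 - 1*(-2))/(32 + 127) - 5 = (1 + 2)/159 - 5 = 3*(1/159) - 5 = 1/53 - 5 = -264/53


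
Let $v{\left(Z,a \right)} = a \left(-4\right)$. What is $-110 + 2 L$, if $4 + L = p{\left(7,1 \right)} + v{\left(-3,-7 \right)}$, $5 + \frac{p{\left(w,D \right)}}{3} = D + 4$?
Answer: $-62$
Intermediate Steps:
$p{\left(w,D \right)} = -3 + 3 D$ ($p{\left(w,D \right)} = -15 + 3 \left(D + 4\right) = -15 + 3 \left(4 + D\right) = -15 + \left(12 + 3 D\right) = -3 + 3 D$)
$v{\left(Z,a \right)} = - 4 a$
$L = 24$ ($L = -4 + \left(\left(-3 + 3 \cdot 1\right) - -28\right) = -4 + \left(\left(-3 + 3\right) + 28\right) = -4 + \left(0 + 28\right) = -4 + 28 = 24$)
$-110 + 2 L = -110 + 2 \cdot 24 = -110 + 48 = -62$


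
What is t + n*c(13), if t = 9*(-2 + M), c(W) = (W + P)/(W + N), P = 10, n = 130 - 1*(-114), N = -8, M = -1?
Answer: 5477/5 ≈ 1095.4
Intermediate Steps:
n = 244 (n = 130 + 114 = 244)
c(W) = (10 + W)/(-8 + W) (c(W) = (W + 10)/(W - 8) = (10 + W)/(-8 + W))
t = -27 (t = 9*(-2 - 1) = 9*(-3) = -27)
t + n*c(13) = -27 + 244*((10 + 13)/(-8 + 13)) = -27 + 244*(23/5) = -27 + 5612/5 = 5477/5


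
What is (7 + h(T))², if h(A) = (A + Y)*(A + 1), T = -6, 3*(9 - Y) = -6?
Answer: 324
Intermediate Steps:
Y = 11 (Y = 9 - ⅓*(-6) = 9 + 2 = 11)
h(A) = (1 + A)*(11 + A) (h(A) = (A + 11)*(A + 1) = (11 + A)*(1 + A) = (1 + A)*(11 + A))
(7 + h(T))² = (7 + (11 + (-6)² + 12*(-6)))² = (7 + (11 + 36 - 72))² = (7 - 25)² = (-18)² = 324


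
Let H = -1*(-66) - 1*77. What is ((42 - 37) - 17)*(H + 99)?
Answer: -1056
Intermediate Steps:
H = -11 (H = 66 - 77 = -11)
((42 - 37) - 17)*(H + 99) = ((42 - 37) - 17)*(-11 + 99) = (5 - 17)*88 = -12*88 = -1056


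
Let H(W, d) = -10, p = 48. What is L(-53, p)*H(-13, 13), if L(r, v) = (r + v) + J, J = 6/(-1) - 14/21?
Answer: 350/3 ≈ 116.67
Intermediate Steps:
J = -20/3 (J = 6*(-1) - 14*1/21 = -6 - ⅔ = -20/3 ≈ -6.6667)
L(r, v) = -20/3 + r + v (L(r, v) = (r + v) - 20/3 = -20/3 + r + v)
L(-53, p)*H(-13, 13) = (-20/3 - 53 + 48)*(-10) = -35/3*(-10) = 350/3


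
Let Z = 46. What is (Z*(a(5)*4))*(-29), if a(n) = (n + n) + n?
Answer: -80040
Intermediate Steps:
a(n) = 3*n (a(n) = 2*n + n = 3*n)
(Z*(a(5)*4))*(-29) = (46*((3*5)*4))*(-29) = (46*(15*4))*(-29) = (46*60)*(-29) = 2760*(-29) = -80040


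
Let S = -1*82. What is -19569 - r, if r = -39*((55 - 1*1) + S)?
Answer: -20661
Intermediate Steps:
S = -82
r = 1092 (r = -39*((55 - 1*1) - 82) = -39*((55 - 1) - 82) = -39*(54 - 82) = -39*(-28) = 1092)
-19569 - r = -19569 - 1*1092 = -19569 - 1092 = -20661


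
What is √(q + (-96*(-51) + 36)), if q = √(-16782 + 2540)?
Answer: √(4932 + I*√14242) ≈ 70.233 + 0.8496*I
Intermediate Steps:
q = I*√14242 (q = √(-14242) = I*√14242 ≈ 119.34*I)
√(q + (-96*(-51) + 36)) = √(I*√14242 + (-96*(-51) + 36)) = √(I*√14242 + (4896 + 36)) = √(I*√14242 + 4932) = √(4932 + I*√14242)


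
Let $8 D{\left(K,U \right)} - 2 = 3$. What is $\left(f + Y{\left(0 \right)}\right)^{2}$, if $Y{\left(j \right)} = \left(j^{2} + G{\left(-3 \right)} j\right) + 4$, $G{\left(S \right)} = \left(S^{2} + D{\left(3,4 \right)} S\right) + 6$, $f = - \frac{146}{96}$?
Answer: $\frac{14161}{2304} \approx 6.1463$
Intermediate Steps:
$D{\left(K,U \right)} = \frac{5}{8}$ ($D{\left(K,U \right)} = \frac{1}{4} + \frac{1}{8} \cdot 3 = \frac{1}{4} + \frac{3}{8} = \frac{5}{8}$)
$f = - \frac{73}{48}$ ($f = \left(-146\right) \frac{1}{96} = - \frac{73}{48} \approx -1.5208$)
$G{\left(S \right)} = 6 + S^{2} + \frac{5 S}{8}$ ($G{\left(S \right)} = \left(S^{2} + \frac{5 S}{8}\right) + 6 = 6 + S^{2} + \frac{5 S}{8}$)
$Y{\left(j \right)} = 4 + j^{2} + \frac{105 j}{8}$ ($Y{\left(j \right)} = \left(j^{2} + \left(6 + \left(-3\right)^{2} + \frac{5}{8} \left(-3\right)\right) j\right) + 4 = \left(j^{2} + \left(6 + 9 - \frac{15}{8}\right) j\right) + 4 = \left(j^{2} + \frac{105 j}{8}\right) + 4 = 4 + j^{2} + \frac{105 j}{8}$)
$\left(f + Y{\left(0 \right)}\right)^{2} = \left(- \frac{73}{48} + \left(4 + 0^{2} + \frac{105}{8} \cdot 0\right)\right)^{2} = \left(- \frac{73}{48} + \left(4 + 0 + 0\right)\right)^{2} = \left(- \frac{73}{48} + 4\right)^{2} = \left(\frac{119}{48}\right)^{2} = \frac{14161}{2304}$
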